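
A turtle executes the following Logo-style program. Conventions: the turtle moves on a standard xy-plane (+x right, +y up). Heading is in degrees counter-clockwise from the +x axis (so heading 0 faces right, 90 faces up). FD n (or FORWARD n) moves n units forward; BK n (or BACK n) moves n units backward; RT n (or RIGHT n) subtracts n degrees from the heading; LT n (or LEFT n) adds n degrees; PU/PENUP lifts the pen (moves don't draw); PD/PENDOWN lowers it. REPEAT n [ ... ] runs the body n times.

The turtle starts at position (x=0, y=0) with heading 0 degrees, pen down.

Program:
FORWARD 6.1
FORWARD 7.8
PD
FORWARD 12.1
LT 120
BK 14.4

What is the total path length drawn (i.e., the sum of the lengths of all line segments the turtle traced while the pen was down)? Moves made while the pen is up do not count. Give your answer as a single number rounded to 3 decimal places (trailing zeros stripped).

Executing turtle program step by step:
Start: pos=(0,0), heading=0, pen down
FD 6.1: (0,0) -> (6.1,0) [heading=0, draw]
FD 7.8: (6.1,0) -> (13.9,0) [heading=0, draw]
PD: pen down
FD 12.1: (13.9,0) -> (26,0) [heading=0, draw]
LT 120: heading 0 -> 120
BK 14.4: (26,0) -> (33.2,-12.471) [heading=120, draw]
Final: pos=(33.2,-12.471), heading=120, 4 segment(s) drawn

Segment lengths:
  seg 1: (0,0) -> (6.1,0), length = 6.1
  seg 2: (6.1,0) -> (13.9,0), length = 7.8
  seg 3: (13.9,0) -> (26,0), length = 12.1
  seg 4: (26,0) -> (33.2,-12.471), length = 14.4
Total = 40.4

Answer: 40.4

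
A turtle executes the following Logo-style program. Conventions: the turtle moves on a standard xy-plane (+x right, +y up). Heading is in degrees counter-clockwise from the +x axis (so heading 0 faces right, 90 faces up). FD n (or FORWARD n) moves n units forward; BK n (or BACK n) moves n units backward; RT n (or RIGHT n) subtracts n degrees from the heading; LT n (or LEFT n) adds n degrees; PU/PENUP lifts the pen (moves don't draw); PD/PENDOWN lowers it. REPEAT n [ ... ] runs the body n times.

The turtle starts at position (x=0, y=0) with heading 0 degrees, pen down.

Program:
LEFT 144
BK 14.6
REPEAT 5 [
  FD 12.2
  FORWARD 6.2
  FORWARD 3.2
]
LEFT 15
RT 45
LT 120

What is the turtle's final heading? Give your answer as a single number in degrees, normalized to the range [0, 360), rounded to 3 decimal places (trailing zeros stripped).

Executing turtle program step by step:
Start: pos=(0,0), heading=0, pen down
LT 144: heading 0 -> 144
BK 14.6: (0,0) -> (11.812,-8.582) [heading=144, draw]
REPEAT 5 [
  -- iteration 1/5 --
  FD 12.2: (11.812,-8.582) -> (1.942,-1.411) [heading=144, draw]
  FD 6.2: (1.942,-1.411) -> (-3.074,2.234) [heading=144, draw]
  FD 3.2: (-3.074,2.234) -> (-5.663,4.114) [heading=144, draw]
  -- iteration 2/5 --
  FD 12.2: (-5.663,4.114) -> (-15.533,11.285) [heading=144, draw]
  FD 6.2: (-15.533,11.285) -> (-20.549,14.93) [heading=144, draw]
  FD 3.2: (-20.549,14.93) -> (-23.138,16.811) [heading=144, draw]
  -- iteration 3/5 --
  FD 12.2: (-23.138,16.811) -> (-33.008,23.982) [heading=144, draw]
  FD 6.2: (-33.008,23.982) -> (-38.024,27.626) [heading=144, draw]
  FD 3.2: (-38.024,27.626) -> (-40.613,29.507) [heading=144, draw]
  -- iteration 4/5 --
  FD 12.2: (-40.613,29.507) -> (-50.483,36.678) [heading=144, draw]
  FD 6.2: (-50.483,36.678) -> (-55.499,40.322) [heading=144, draw]
  FD 3.2: (-55.499,40.322) -> (-58.087,42.203) [heading=144, draw]
  -- iteration 5/5 --
  FD 12.2: (-58.087,42.203) -> (-67.957,49.374) [heading=144, draw]
  FD 6.2: (-67.957,49.374) -> (-72.973,53.018) [heading=144, draw]
  FD 3.2: (-72.973,53.018) -> (-75.562,54.899) [heading=144, draw]
]
LT 15: heading 144 -> 159
RT 45: heading 159 -> 114
LT 120: heading 114 -> 234
Final: pos=(-75.562,54.899), heading=234, 16 segment(s) drawn

Answer: 234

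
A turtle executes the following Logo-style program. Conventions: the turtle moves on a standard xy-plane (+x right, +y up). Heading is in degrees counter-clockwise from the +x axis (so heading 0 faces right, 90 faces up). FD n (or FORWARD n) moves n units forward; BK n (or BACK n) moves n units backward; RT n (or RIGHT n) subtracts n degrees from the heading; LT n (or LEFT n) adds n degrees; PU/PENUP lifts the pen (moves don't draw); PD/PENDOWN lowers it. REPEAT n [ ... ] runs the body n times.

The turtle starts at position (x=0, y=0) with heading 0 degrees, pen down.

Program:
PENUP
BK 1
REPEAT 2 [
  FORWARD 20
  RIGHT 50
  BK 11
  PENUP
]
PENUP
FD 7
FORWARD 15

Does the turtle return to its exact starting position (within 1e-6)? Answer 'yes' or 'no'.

Executing turtle program step by step:
Start: pos=(0,0), heading=0, pen down
PU: pen up
BK 1: (0,0) -> (-1,0) [heading=0, move]
REPEAT 2 [
  -- iteration 1/2 --
  FD 20: (-1,0) -> (19,0) [heading=0, move]
  RT 50: heading 0 -> 310
  BK 11: (19,0) -> (11.929,8.426) [heading=310, move]
  PU: pen up
  -- iteration 2/2 --
  FD 20: (11.929,8.426) -> (24.785,-6.894) [heading=310, move]
  RT 50: heading 310 -> 260
  BK 11: (24.785,-6.894) -> (26.695,3.938) [heading=260, move]
  PU: pen up
]
PU: pen up
FD 7: (26.695,3.938) -> (25.48,-2.955) [heading=260, move]
FD 15: (25.48,-2.955) -> (22.875,-17.727) [heading=260, move]
Final: pos=(22.875,-17.727), heading=260, 0 segment(s) drawn

Start position: (0, 0)
Final position: (22.875, -17.727)
Distance = 28.94; >= 1e-6 -> NOT closed

Answer: no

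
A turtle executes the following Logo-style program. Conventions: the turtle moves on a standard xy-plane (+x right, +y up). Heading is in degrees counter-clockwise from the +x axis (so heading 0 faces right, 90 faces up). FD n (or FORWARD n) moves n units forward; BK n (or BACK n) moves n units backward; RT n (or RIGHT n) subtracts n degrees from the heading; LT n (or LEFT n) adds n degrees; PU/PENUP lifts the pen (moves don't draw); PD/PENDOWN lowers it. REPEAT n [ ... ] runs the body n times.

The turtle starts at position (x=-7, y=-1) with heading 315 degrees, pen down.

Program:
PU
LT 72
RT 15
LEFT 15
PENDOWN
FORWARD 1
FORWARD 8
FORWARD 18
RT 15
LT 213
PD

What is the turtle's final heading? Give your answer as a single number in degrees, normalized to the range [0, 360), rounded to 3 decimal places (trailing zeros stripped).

Answer: 225

Derivation:
Executing turtle program step by step:
Start: pos=(-7,-1), heading=315, pen down
PU: pen up
LT 72: heading 315 -> 27
RT 15: heading 27 -> 12
LT 15: heading 12 -> 27
PD: pen down
FD 1: (-7,-1) -> (-6.109,-0.546) [heading=27, draw]
FD 8: (-6.109,-0.546) -> (1.019,3.086) [heading=27, draw]
FD 18: (1.019,3.086) -> (17.057,11.258) [heading=27, draw]
RT 15: heading 27 -> 12
LT 213: heading 12 -> 225
PD: pen down
Final: pos=(17.057,11.258), heading=225, 3 segment(s) drawn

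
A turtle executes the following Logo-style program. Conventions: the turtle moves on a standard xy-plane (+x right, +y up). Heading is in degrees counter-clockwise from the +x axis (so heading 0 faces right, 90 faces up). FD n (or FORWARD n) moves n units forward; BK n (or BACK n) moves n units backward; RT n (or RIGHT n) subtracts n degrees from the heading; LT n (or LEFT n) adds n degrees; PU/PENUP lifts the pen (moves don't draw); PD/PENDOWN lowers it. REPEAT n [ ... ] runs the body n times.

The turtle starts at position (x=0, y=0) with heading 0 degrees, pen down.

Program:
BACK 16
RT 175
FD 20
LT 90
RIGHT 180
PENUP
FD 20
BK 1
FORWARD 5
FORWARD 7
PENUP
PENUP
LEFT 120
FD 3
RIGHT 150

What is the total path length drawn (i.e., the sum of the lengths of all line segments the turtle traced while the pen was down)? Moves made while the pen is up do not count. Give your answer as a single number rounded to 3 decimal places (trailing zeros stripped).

Executing turtle program step by step:
Start: pos=(0,0), heading=0, pen down
BK 16: (0,0) -> (-16,0) [heading=0, draw]
RT 175: heading 0 -> 185
FD 20: (-16,0) -> (-35.924,-1.743) [heading=185, draw]
LT 90: heading 185 -> 275
RT 180: heading 275 -> 95
PU: pen up
FD 20: (-35.924,-1.743) -> (-37.667,18.181) [heading=95, move]
BK 1: (-37.667,18.181) -> (-37.58,17.185) [heading=95, move]
FD 5: (-37.58,17.185) -> (-38.016,22.166) [heading=95, move]
FD 7: (-38.016,22.166) -> (-38.626,29.139) [heading=95, move]
PU: pen up
PU: pen up
LT 120: heading 95 -> 215
FD 3: (-38.626,29.139) -> (-41.083,27.418) [heading=215, move]
RT 150: heading 215 -> 65
Final: pos=(-41.083,27.418), heading=65, 2 segment(s) drawn

Segment lengths:
  seg 1: (0,0) -> (-16,0), length = 16
  seg 2: (-16,0) -> (-35.924,-1.743), length = 20
Total = 36

Answer: 36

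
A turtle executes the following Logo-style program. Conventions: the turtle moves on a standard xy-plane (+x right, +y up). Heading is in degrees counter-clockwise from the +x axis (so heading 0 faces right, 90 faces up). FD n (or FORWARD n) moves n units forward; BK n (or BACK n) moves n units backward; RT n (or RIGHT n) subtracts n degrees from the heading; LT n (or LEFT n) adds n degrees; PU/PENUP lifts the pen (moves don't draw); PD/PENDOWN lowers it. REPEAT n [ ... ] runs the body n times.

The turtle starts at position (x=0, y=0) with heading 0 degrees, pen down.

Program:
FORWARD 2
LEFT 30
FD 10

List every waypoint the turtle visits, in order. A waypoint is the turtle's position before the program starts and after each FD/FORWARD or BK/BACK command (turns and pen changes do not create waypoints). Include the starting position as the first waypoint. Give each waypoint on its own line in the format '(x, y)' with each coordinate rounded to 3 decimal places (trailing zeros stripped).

Executing turtle program step by step:
Start: pos=(0,0), heading=0, pen down
FD 2: (0,0) -> (2,0) [heading=0, draw]
LT 30: heading 0 -> 30
FD 10: (2,0) -> (10.66,5) [heading=30, draw]
Final: pos=(10.66,5), heading=30, 2 segment(s) drawn
Waypoints (3 total):
(0, 0)
(2, 0)
(10.66, 5)

Answer: (0, 0)
(2, 0)
(10.66, 5)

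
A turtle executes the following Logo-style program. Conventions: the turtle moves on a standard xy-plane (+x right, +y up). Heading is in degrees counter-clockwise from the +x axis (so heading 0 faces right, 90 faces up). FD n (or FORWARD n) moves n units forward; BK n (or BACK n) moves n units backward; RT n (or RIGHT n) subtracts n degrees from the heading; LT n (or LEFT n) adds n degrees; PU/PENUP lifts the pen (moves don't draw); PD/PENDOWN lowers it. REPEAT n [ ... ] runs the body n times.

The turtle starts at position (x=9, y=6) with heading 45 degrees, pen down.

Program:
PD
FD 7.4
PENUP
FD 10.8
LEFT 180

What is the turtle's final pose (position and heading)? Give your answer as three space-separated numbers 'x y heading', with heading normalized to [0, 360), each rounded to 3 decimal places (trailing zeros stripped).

Executing turtle program step by step:
Start: pos=(9,6), heading=45, pen down
PD: pen down
FD 7.4: (9,6) -> (14.233,11.233) [heading=45, draw]
PU: pen up
FD 10.8: (14.233,11.233) -> (21.869,18.869) [heading=45, move]
LT 180: heading 45 -> 225
Final: pos=(21.869,18.869), heading=225, 1 segment(s) drawn

Answer: 21.869 18.869 225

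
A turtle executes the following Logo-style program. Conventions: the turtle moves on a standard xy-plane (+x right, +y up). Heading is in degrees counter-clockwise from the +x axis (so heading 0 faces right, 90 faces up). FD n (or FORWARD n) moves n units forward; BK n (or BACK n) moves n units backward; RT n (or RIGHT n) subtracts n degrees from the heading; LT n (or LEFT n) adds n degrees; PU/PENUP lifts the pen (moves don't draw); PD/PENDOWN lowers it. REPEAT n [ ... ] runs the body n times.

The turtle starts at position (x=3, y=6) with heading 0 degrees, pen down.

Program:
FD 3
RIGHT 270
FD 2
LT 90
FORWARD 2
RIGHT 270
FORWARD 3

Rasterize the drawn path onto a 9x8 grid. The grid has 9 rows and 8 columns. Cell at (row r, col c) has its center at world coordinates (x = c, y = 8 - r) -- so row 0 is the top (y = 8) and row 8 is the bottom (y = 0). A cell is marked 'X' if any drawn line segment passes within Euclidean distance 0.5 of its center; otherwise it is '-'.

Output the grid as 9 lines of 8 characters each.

Answer: ----XXX-
----X-X-
---XXXX-
----X---
--------
--------
--------
--------
--------

Derivation:
Segment 0: (3,6) -> (6,6)
Segment 1: (6,6) -> (6,8)
Segment 2: (6,8) -> (4,8)
Segment 3: (4,8) -> (4,5)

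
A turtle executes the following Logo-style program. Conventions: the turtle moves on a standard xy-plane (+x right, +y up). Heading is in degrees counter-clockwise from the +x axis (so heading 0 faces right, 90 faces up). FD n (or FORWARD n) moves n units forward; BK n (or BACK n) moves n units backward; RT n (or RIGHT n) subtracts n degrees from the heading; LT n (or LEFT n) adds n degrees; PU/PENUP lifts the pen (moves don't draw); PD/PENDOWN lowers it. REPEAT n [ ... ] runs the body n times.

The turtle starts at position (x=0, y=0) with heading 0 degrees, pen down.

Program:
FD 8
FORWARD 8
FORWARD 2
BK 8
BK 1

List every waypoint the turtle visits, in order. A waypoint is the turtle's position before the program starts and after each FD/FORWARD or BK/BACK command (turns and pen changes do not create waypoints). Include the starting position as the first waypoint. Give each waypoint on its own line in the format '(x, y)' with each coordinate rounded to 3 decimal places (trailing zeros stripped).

Answer: (0, 0)
(8, 0)
(16, 0)
(18, 0)
(10, 0)
(9, 0)

Derivation:
Executing turtle program step by step:
Start: pos=(0,0), heading=0, pen down
FD 8: (0,0) -> (8,0) [heading=0, draw]
FD 8: (8,0) -> (16,0) [heading=0, draw]
FD 2: (16,0) -> (18,0) [heading=0, draw]
BK 8: (18,0) -> (10,0) [heading=0, draw]
BK 1: (10,0) -> (9,0) [heading=0, draw]
Final: pos=(9,0), heading=0, 5 segment(s) drawn
Waypoints (6 total):
(0, 0)
(8, 0)
(16, 0)
(18, 0)
(10, 0)
(9, 0)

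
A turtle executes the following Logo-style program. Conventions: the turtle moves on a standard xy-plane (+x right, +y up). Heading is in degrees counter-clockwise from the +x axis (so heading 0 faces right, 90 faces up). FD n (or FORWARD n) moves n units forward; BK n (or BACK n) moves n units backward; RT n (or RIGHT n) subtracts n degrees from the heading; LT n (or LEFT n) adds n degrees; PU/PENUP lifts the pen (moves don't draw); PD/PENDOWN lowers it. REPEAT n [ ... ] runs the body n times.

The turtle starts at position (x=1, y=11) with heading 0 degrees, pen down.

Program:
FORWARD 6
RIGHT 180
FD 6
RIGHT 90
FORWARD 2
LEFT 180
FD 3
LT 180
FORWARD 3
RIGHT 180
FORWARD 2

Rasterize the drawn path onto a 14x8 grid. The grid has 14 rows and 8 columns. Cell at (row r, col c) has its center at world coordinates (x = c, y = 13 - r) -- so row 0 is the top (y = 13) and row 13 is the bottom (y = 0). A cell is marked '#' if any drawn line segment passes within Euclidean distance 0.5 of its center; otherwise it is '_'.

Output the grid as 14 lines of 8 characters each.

Answer: _#______
_#______
_#######
_#______
________
________
________
________
________
________
________
________
________
________

Derivation:
Segment 0: (1,11) -> (7,11)
Segment 1: (7,11) -> (1,11)
Segment 2: (1,11) -> (1,13)
Segment 3: (1,13) -> (1,10)
Segment 4: (1,10) -> (1,13)
Segment 5: (1,13) -> (1,11)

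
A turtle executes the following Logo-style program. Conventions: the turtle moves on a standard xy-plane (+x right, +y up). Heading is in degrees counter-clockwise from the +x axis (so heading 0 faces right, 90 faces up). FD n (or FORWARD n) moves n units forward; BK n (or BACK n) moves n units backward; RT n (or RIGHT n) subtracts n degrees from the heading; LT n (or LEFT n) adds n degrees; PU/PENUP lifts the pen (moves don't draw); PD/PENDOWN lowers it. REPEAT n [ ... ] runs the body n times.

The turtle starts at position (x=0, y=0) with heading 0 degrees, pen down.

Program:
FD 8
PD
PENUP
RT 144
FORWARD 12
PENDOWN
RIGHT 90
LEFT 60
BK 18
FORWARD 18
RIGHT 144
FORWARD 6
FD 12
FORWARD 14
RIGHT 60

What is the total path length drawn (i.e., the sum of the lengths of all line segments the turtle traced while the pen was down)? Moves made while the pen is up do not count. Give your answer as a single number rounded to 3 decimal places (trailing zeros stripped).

Answer: 76

Derivation:
Executing turtle program step by step:
Start: pos=(0,0), heading=0, pen down
FD 8: (0,0) -> (8,0) [heading=0, draw]
PD: pen down
PU: pen up
RT 144: heading 0 -> 216
FD 12: (8,0) -> (-1.708,-7.053) [heading=216, move]
PD: pen down
RT 90: heading 216 -> 126
LT 60: heading 126 -> 186
BK 18: (-1.708,-7.053) -> (16.193,-5.172) [heading=186, draw]
FD 18: (16.193,-5.172) -> (-1.708,-7.053) [heading=186, draw]
RT 144: heading 186 -> 42
FD 6: (-1.708,-7.053) -> (2.751,-3.039) [heading=42, draw]
FD 12: (2.751,-3.039) -> (11.668,4.991) [heading=42, draw]
FD 14: (11.668,4.991) -> (22.072,14.359) [heading=42, draw]
RT 60: heading 42 -> 342
Final: pos=(22.072,14.359), heading=342, 6 segment(s) drawn

Segment lengths:
  seg 1: (0,0) -> (8,0), length = 8
  seg 2: (-1.708,-7.053) -> (16.193,-5.172), length = 18
  seg 3: (16.193,-5.172) -> (-1.708,-7.053), length = 18
  seg 4: (-1.708,-7.053) -> (2.751,-3.039), length = 6
  seg 5: (2.751,-3.039) -> (11.668,4.991), length = 12
  seg 6: (11.668,4.991) -> (22.072,14.359), length = 14
Total = 76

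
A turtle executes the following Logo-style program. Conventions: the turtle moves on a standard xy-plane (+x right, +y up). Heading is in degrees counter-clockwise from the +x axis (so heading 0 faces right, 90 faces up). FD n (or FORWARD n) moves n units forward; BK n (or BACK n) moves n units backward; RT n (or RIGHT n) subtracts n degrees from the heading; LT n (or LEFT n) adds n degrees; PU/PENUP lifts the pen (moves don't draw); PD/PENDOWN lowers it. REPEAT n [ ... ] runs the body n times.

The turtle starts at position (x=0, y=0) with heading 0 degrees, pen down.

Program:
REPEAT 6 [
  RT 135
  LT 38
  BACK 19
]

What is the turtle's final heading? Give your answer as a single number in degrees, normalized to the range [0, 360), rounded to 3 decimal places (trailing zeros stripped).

Executing turtle program step by step:
Start: pos=(0,0), heading=0, pen down
REPEAT 6 [
  -- iteration 1/6 --
  RT 135: heading 0 -> 225
  LT 38: heading 225 -> 263
  BK 19: (0,0) -> (2.316,18.858) [heading=263, draw]
  -- iteration 2/6 --
  RT 135: heading 263 -> 128
  LT 38: heading 128 -> 166
  BK 19: (2.316,18.858) -> (20.751,14.262) [heading=166, draw]
  -- iteration 3/6 --
  RT 135: heading 166 -> 31
  LT 38: heading 31 -> 69
  BK 19: (20.751,14.262) -> (13.942,-3.476) [heading=69, draw]
  -- iteration 4/6 --
  RT 135: heading 69 -> 294
  LT 38: heading 294 -> 332
  BK 19: (13.942,-3.476) -> (-2.834,5.444) [heading=332, draw]
  -- iteration 5/6 --
  RT 135: heading 332 -> 197
  LT 38: heading 197 -> 235
  BK 19: (-2.834,5.444) -> (8.064,21.008) [heading=235, draw]
  -- iteration 6/6 --
  RT 135: heading 235 -> 100
  LT 38: heading 100 -> 138
  BK 19: (8.064,21.008) -> (22.184,8.294) [heading=138, draw]
]
Final: pos=(22.184,8.294), heading=138, 6 segment(s) drawn

Answer: 138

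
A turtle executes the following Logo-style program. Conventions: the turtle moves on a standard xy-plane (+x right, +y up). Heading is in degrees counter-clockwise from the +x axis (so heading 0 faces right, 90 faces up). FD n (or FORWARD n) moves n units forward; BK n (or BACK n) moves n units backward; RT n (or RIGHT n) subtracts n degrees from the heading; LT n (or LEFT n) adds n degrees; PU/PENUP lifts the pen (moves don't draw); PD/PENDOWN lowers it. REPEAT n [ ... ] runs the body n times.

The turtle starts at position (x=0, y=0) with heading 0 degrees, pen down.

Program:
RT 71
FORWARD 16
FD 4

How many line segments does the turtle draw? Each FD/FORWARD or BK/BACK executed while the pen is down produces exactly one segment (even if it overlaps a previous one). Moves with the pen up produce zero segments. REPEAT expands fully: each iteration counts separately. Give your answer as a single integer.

Executing turtle program step by step:
Start: pos=(0,0), heading=0, pen down
RT 71: heading 0 -> 289
FD 16: (0,0) -> (5.209,-15.128) [heading=289, draw]
FD 4: (5.209,-15.128) -> (6.511,-18.91) [heading=289, draw]
Final: pos=(6.511,-18.91), heading=289, 2 segment(s) drawn
Segments drawn: 2

Answer: 2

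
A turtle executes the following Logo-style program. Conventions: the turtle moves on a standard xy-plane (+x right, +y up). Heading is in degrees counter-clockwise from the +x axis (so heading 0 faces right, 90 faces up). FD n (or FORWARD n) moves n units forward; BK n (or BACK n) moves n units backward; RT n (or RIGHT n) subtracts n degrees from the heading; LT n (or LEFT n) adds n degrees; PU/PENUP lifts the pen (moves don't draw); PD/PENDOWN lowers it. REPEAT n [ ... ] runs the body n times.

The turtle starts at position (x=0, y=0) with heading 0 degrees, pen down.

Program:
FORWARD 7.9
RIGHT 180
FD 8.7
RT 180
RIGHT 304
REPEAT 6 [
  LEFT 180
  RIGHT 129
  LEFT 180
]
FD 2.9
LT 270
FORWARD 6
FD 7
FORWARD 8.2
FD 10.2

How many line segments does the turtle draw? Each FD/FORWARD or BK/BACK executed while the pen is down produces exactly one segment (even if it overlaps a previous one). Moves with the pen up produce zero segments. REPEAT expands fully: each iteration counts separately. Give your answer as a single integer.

Answer: 7

Derivation:
Executing turtle program step by step:
Start: pos=(0,0), heading=0, pen down
FD 7.9: (0,0) -> (7.9,0) [heading=0, draw]
RT 180: heading 0 -> 180
FD 8.7: (7.9,0) -> (-0.8,0) [heading=180, draw]
RT 180: heading 180 -> 0
RT 304: heading 0 -> 56
REPEAT 6 [
  -- iteration 1/6 --
  LT 180: heading 56 -> 236
  RT 129: heading 236 -> 107
  LT 180: heading 107 -> 287
  -- iteration 2/6 --
  LT 180: heading 287 -> 107
  RT 129: heading 107 -> 338
  LT 180: heading 338 -> 158
  -- iteration 3/6 --
  LT 180: heading 158 -> 338
  RT 129: heading 338 -> 209
  LT 180: heading 209 -> 29
  -- iteration 4/6 --
  LT 180: heading 29 -> 209
  RT 129: heading 209 -> 80
  LT 180: heading 80 -> 260
  -- iteration 5/6 --
  LT 180: heading 260 -> 80
  RT 129: heading 80 -> 311
  LT 180: heading 311 -> 131
  -- iteration 6/6 --
  LT 180: heading 131 -> 311
  RT 129: heading 311 -> 182
  LT 180: heading 182 -> 2
]
FD 2.9: (-0.8,0) -> (2.098,0.101) [heading=2, draw]
LT 270: heading 2 -> 272
FD 6: (2.098,0.101) -> (2.308,-5.895) [heading=272, draw]
FD 7: (2.308,-5.895) -> (2.552,-12.891) [heading=272, draw]
FD 8.2: (2.552,-12.891) -> (2.838,-21.086) [heading=272, draw]
FD 10.2: (2.838,-21.086) -> (3.194,-31.28) [heading=272, draw]
Final: pos=(3.194,-31.28), heading=272, 7 segment(s) drawn
Segments drawn: 7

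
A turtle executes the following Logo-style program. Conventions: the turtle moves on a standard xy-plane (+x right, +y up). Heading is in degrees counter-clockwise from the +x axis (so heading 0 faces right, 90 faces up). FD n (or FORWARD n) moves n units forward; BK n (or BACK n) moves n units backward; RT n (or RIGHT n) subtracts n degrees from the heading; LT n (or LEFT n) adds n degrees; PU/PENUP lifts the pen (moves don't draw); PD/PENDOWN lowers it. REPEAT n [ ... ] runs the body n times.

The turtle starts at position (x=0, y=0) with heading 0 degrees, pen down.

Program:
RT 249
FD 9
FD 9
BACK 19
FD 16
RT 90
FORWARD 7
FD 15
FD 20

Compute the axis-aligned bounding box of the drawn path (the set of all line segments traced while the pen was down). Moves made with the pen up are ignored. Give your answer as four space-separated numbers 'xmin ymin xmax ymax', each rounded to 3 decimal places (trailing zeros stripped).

Answer: -6.451 -0.934 33.835 29.055

Derivation:
Executing turtle program step by step:
Start: pos=(0,0), heading=0, pen down
RT 249: heading 0 -> 111
FD 9: (0,0) -> (-3.225,8.402) [heading=111, draw]
FD 9: (-3.225,8.402) -> (-6.451,16.804) [heading=111, draw]
BK 19: (-6.451,16.804) -> (0.358,-0.934) [heading=111, draw]
FD 16: (0.358,-0.934) -> (-5.376,14.004) [heading=111, draw]
RT 90: heading 111 -> 21
FD 7: (-5.376,14.004) -> (1.16,16.512) [heading=21, draw]
FD 15: (1.16,16.512) -> (15.163,21.888) [heading=21, draw]
FD 20: (15.163,21.888) -> (33.835,29.055) [heading=21, draw]
Final: pos=(33.835,29.055), heading=21, 7 segment(s) drawn

Segment endpoints: x in {-6.451, -5.376, -3.225, 0, 0.358, 1.16, 15.163, 33.835}, y in {-0.934, 0, 8.402, 14.004, 16.512, 16.804, 21.888, 29.055}
xmin=-6.451, ymin=-0.934, xmax=33.835, ymax=29.055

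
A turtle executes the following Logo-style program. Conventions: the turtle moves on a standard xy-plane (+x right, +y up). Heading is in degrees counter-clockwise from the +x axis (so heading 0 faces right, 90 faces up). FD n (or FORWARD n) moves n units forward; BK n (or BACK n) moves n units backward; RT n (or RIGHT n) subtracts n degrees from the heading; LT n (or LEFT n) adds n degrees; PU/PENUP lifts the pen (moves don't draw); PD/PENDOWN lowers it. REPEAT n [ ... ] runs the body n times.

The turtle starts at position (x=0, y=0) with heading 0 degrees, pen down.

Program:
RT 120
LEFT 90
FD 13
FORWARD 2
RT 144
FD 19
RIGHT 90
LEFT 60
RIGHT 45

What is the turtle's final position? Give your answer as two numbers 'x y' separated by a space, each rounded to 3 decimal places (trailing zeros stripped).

Executing turtle program step by step:
Start: pos=(0,0), heading=0, pen down
RT 120: heading 0 -> 240
LT 90: heading 240 -> 330
FD 13: (0,0) -> (11.258,-6.5) [heading=330, draw]
FD 2: (11.258,-6.5) -> (12.99,-7.5) [heading=330, draw]
RT 144: heading 330 -> 186
FD 19: (12.99,-7.5) -> (-5.906,-9.486) [heading=186, draw]
RT 90: heading 186 -> 96
LT 60: heading 96 -> 156
RT 45: heading 156 -> 111
Final: pos=(-5.906,-9.486), heading=111, 3 segment(s) drawn

Answer: -5.906 -9.486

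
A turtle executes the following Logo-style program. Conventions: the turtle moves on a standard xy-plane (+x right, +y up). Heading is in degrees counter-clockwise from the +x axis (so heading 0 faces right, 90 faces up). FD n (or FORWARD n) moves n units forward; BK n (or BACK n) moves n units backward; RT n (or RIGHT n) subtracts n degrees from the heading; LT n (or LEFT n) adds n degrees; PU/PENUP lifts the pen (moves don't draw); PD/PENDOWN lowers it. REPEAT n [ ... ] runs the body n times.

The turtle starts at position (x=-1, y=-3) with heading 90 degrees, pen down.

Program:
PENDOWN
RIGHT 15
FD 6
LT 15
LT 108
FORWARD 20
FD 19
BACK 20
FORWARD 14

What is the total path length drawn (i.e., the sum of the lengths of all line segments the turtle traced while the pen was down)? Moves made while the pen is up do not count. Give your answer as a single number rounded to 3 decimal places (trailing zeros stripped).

Answer: 79

Derivation:
Executing turtle program step by step:
Start: pos=(-1,-3), heading=90, pen down
PD: pen down
RT 15: heading 90 -> 75
FD 6: (-1,-3) -> (0.553,2.796) [heading=75, draw]
LT 15: heading 75 -> 90
LT 108: heading 90 -> 198
FD 20: (0.553,2.796) -> (-18.468,-3.385) [heading=198, draw]
FD 19: (-18.468,-3.385) -> (-36.538,-9.256) [heading=198, draw]
BK 20: (-36.538,-9.256) -> (-17.517,-3.076) [heading=198, draw]
FD 14: (-17.517,-3.076) -> (-30.832,-7.402) [heading=198, draw]
Final: pos=(-30.832,-7.402), heading=198, 5 segment(s) drawn

Segment lengths:
  seg 1: (-1,-3) -> (0.553,2.796), length = 6
  seg 2: (0.553,2.796) -> (-18.468,-3.385), length = 20
  seg 3: (-18.468,-3.385) -> (-36.538,-9.256), length = 19
  seg 4: (-36.538,-9.256) -> (-17.517,-3.076), length = 20
  seg 5: (-17.517,-3.076) -> (-30.832,-7.402), length = 14
Total = 79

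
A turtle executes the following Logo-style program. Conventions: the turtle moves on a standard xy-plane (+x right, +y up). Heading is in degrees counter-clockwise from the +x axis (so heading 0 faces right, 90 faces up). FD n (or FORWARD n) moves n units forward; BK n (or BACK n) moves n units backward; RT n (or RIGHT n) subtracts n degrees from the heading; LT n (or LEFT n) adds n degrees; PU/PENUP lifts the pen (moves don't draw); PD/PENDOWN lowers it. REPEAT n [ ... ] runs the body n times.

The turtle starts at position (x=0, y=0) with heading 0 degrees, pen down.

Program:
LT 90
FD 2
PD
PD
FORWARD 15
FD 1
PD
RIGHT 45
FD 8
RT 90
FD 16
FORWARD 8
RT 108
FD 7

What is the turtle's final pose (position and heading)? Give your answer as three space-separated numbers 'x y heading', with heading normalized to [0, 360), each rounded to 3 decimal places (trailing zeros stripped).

Answer: 16.39 3.508 207

Derivation:
Executing turtle program step by step:
Start: pos=(0,0), heading=0, pen down
LT 90: heading 0 -> 90
FD 2: (0,0) -> (0,2) [heading=90, draw]
PD: pen down
PD: pen down
FD 15: (0,2) -> (0,17) [heading=90, draw]
FD 1: (0,17) -> (0,18) [heading=90, draw]
PD: pen down
RT 45: heading 90 -> 45
FD 8: (0,18) -> (5.657,23.657) [heading=45, draw]
RT 90: heading 45 -> 315
FD 16: (5.657,23.657) -> (16.971,12.343) [heading=315, draw]
FD 8: (16.971,12.343) -> (22.627,6.686) [heading=315, draw]
RT 108: heading 315 -> 207
FD 7: (22.627,6.686) -> (16.39,3.508) [heading=207, draw]
Final: pos=(16.39,3.508), heading=207, 7 segment(s) drawn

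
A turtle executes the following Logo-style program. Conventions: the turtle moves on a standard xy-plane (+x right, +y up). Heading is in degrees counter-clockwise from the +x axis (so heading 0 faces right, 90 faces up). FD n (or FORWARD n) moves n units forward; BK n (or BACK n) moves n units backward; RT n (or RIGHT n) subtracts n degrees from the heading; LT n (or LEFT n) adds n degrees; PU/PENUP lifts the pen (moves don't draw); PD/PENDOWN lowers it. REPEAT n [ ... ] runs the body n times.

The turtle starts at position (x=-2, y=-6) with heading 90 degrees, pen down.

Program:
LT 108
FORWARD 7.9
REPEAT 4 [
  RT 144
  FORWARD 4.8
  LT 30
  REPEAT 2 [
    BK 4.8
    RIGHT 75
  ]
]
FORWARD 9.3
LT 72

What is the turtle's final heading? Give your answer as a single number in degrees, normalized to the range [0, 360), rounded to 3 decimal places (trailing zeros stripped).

Answer: 294

Derivation:
Executing turtle program step by step:
Start: pos=(-2,-6), heading=90, pen down
LT 108: heading 90 -> 198
FD 7.9: (-2,-6) -> (-9.513,-8.441) [heading=198, draw]
REPEAT 4 [
  -- iteration 1/4 --
  RT 144: heading 198 -> 54
  FD 4.8: (-9.513,-8.441) -> (-6.692,-4.558) [heading=54, draw]
  LT 30: heading 54 -> 84
  REPEAT 2 [
    -- iteration 1/2 --
    BK 4.8: (-6.692,-4.558) -> (-7.194,-9.332) [heading=84, draw]
    RT 75: heading 84 -> 9
    -- iteration 2/2 --
    BK 4.8: (-7.194,-9.332) -> (-11.935,-10.083) [heading=9, draw]
    RT 75: heading 9 -> 294
  ]
  -- iteration 2/4 --
  RT 144: heading 294 -> 150
  FD 4.8: (-11.935,-10.083) -> (-16.092,-7.683) [heading=150, draw]
  LT 30: heading 150 -> 180
  REPEAT 2 [
    -- iteration 1/2 --
    BK 4.8: (-16.092,-7.683) -> (-11.292,-7.683) [heading=180, draw]
    RT 75: heading 180 -> 105
    -- iteration 2/2 --
    BK 4.8: (-11.292,-7.683) -> (-10.049,-12.319) [heading=105, draw]
    RT 75: heading 105 -> 30
  ]
  -- iteration 3/4 --
  RT 144: heading 30 -> 246
  FD 4.8: (-10.049,-12.319) -> (-12.002,-16.704) [heading=246, draw]
  LT 30: heading 246 -> 276
  REPEAT 2 [
    -- iteration 1/2 --
    BK 4.8: (-12.002,-16.704) -> (-12.503,-11.93) [heading=276, draw]
    RT 75: heading 276 -> 201
    -- iteration 2/2 --
    BK 4.8: (-12.503,-11.93) -> (-8.022,-10.21) [heading=201, draw]
    RT 75: heading 201 -> 126
  ]
  -- iteration 4/4 --
  RT 144: heading 126 -> 342
  FD 4.8: (-8.022,-10.21) -> (-3.457,-11.693) [heading=342, draw]
  LT 30: heading 342 -> 12
  REPEAT 2 [
    -- iteration 1/2 --
    BK 4.8: (-3.457,-11.693) -> (-8.152,-12.691) [heading=12, draw]
    RT 75: heading 12 -> 297
    -- iteration 2/2 --
    BK 4.8: (-8.152,-12.691) -> (-10.331,-8.415) [heading=297, draw]
    RT 75: heading 297 -> 222
  ]
]
FD 9.3: (-10.331,-8.415) -> (-17.243,-14.637) [heading=222, draw]
LT 72: heading 222 -> 294
Final: pos=(-17.243,-14.637), heading=294, 14 segment(s) drawn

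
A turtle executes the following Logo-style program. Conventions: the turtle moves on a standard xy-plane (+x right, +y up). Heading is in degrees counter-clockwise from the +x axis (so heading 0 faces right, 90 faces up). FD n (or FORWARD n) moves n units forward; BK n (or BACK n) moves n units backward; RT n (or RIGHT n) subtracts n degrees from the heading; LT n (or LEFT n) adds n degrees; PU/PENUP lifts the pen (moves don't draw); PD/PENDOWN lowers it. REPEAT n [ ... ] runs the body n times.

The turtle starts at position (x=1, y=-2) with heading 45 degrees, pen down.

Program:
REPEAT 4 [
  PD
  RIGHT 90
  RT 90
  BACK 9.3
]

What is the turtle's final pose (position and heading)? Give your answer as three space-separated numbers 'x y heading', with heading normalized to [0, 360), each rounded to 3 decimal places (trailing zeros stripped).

Answer: 1 -2 45

Derivation:
Executing turtle program step by step:
Start: pos=(1,-2), heading=45, pen down
REPEAT 4 [
  -- iteration 1/4 --
  PD: pen down
  RT 90: heading 45 -> 315
  RT 90: heading 315 -> 225
  BK 9.3: (1,-2) -> (7.576,4.576) [heading=225, draw]
  -- iteration 2/4 --
  PD: pen down
  RT 90: heading 225 -> 135
  RT 90: heading 135 -> 45
  BK 9.3: (7.576,4.576) -> (1,-2) [heading=45, draw]
  -- iteration 3/4 --
  PD: pen down
  RT 90: heading 45 -> 315
  RT 90: heading 315 -> 225
  BK 9.3: (1,-2) -> (7.576,4.576) [heading=225, draw]
  -- iteration 4/4 --
  PD: pen down
  RT 90: heading 225 -> 135
  RT 90: heading 135 -> 45
  BK 9.3: (7.576,4.576) -> (1,-2) [heading=45, draw]
]
Final: pos=(1,-2), heading=45, 4 segment(s) drawn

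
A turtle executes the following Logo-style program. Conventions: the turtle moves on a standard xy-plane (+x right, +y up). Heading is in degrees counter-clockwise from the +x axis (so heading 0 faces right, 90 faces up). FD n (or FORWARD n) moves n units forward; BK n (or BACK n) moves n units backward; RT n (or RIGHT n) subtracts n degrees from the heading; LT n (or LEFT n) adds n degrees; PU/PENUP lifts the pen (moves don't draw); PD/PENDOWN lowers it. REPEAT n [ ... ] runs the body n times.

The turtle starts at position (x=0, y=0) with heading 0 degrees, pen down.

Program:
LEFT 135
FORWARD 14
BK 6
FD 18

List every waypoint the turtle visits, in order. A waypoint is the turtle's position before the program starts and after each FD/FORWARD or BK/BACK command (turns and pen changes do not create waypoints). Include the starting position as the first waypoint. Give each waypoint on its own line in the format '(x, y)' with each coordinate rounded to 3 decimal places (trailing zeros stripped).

Answer: (0, 0)
(-9.899, 9.899)
(-5.657, 5.657)
(-18.385, 18.385)

Derivation:
Executing turtle program step by step:
Start: pos=(0,0), heading=0, pen down
LT 135: heading 0 -> 135
FD 14: (0,0) -> (-9.899,9.899) [heading=135, draw]
BK 6: (-9.899,9.899) -> (-5.657,5.657) [heading=135, draw]
FD 18: (-5.657,5.657) -> (-18.385,18.385) [heading=135, draw]
Final: pos=(-18.385,18.385), heading=135, 3 segment(s) drawn
Waypoints (4 total):
(0, 0)
(-9.899, 9.899)
(-5.657, 5.657)
(-18.385, 18.385)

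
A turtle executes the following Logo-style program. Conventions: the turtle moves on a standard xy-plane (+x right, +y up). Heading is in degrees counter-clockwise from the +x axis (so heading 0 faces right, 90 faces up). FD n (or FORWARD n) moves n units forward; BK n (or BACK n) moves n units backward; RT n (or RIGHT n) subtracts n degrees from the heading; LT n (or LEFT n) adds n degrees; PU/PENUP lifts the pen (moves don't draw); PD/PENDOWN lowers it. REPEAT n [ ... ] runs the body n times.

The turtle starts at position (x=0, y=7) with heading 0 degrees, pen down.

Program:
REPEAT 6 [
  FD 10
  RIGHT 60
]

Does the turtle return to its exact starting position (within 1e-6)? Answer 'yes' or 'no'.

Answer: yes

Derivation:
Executing turtle program step by step:
Start: pos=(0,7), heading=0, pen down
REPEAT 6 [
  -- iteration 1/6 --
  FD 10: (0,7) -> (10,7) [heading=0, draw]
  RT 60: heading 0 -> 300
  -- iteration 2/6 --
  FD 10: (10,7) -> (15,-1.66) [heading=300, draw]
  RT 60: heading 300 -> 240
  -- iteration 3/6 --
  FD 10: (15,-1.66) -> (10,-10.321) [heading=240, draw]
  RT 60: heading 240 -> 180
  -- iteration 4/6 --
  FD 10: (10,-10.321) -> (0,-10.321) [heading=180, draw]
  RT 60: heading 180 -> 120
  -- iteration 5/6 --
  FD 10: (0,-10.321) -> (-5,-1.66) [heading=120, draw]
  RT 60: heading 120 -> 60
  -- iteration 6/6 --
  FD 10: (-5,-1.66) -> (0,7) [heading=60, draw]
  RT 60: heading 60 -> 0
]
Final: pos=(0,7), heading=0, 6 segment(s) drawn

Start position: (0, 7)
Final position: (0, 7)
Distance = 0; < 1e-6 -> CLOSED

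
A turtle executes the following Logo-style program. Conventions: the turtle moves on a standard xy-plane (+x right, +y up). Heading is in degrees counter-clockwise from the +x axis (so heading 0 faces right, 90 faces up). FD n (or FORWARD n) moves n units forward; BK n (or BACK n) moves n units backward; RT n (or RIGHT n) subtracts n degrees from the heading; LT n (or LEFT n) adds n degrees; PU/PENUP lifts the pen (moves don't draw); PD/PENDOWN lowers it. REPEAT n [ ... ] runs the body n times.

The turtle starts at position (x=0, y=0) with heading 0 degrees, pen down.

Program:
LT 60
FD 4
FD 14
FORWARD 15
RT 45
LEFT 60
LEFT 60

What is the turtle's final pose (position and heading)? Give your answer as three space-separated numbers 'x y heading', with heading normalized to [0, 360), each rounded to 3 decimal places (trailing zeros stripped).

Executing turtle program step by step:
Start: pos=(0,0), heading=0, pen down
LT 60: heading 0 -> 60
FD 4: (0,0) -> (2,3.464) [heading=60, draw]
FD 14: (2,3.464) -> (9,15.588) [heading=60, draw]
FD 15: (9,15.588) -> (16.5,28.579) [heading=60, draw]
RT 45: heading 60 -> 15
LT 60: heading 15 -> 75
LT 60: heading 75 -> 135
Final: pos=(16.5,28.579), heading=135, 3 segment(s) drawn

Answer: 16.5 28.579 135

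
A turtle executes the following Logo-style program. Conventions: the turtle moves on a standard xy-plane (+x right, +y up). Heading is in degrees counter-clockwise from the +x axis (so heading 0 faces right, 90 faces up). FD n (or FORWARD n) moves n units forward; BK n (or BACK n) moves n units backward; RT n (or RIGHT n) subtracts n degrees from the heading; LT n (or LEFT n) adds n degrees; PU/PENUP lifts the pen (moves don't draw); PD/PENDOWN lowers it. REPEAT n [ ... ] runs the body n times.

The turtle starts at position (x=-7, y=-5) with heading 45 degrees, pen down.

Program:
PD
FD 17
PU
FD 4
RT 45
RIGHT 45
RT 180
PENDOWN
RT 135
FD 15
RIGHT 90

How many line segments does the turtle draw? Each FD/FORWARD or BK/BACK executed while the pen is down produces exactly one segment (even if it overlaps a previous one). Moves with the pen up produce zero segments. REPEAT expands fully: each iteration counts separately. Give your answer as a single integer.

Executing turtle program step by step:
Start: pos=(-7,-5), heading=45, pen down
PD: pen down
FD 17: (-7,-5) -> (5.021,7.021) [heading=45, draw]
PU: pen up
FD 4: (5.021,7.021) -> (7.849,9.849) [heading=45, move]
RT 45: heading 45 -> 0
RT 45: heading 0 -> 315
RT 180: heading 315 -> 135
PD: pen down
RT 135: heading 135 -> 0
FD 15: (7.849,9.849) -> (22.849,9.849) [heading=0, draw]
RT 90: heading 0 -> 270
Final: pos=(22.849,9.849), heading=270, 2 segment(s) drawn
Segments drawn: 2

Answer: 2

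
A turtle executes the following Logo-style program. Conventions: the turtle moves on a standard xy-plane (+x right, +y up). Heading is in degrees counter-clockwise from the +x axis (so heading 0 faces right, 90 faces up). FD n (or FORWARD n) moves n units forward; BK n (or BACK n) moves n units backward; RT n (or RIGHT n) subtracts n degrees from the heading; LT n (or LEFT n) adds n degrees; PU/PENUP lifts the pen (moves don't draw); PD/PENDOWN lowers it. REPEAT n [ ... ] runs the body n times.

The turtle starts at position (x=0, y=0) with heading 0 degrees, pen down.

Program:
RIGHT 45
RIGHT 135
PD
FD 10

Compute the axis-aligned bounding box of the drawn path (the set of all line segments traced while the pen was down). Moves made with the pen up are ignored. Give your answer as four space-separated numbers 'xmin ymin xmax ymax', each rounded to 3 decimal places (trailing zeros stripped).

Executing turtle program step by step:
Start: pos=(0,0), heading=0, pen down
RT 45: heading 0 -> 315
RT 135: heading 315 -> 180
PD: pen down
FD 10: (0,0) -> (-10,0) [heading=180, draw]
Final: pos=(-10,0), heading=180, 1 segment(s) drawn

Segment endpoints: x in {-10, 0}, y in {0, 0}
xmin=-10, ymin=0, xmax=0, ymax=0

Answer: -10 0 0 0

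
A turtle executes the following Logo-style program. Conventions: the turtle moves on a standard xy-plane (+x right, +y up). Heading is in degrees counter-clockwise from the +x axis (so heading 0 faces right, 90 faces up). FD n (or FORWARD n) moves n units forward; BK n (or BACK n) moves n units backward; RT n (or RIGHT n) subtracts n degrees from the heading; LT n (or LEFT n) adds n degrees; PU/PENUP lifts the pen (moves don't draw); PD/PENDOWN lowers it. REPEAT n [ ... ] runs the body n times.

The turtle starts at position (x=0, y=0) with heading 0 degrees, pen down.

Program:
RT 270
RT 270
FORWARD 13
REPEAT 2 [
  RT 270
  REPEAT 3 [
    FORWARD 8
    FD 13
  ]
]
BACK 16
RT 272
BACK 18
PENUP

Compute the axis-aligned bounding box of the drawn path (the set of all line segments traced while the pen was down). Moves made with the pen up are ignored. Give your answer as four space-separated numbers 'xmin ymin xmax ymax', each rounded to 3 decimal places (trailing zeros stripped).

Answer: -13 -80.989 50 0

Derivation:
Executing turtle program step by step:
Start: pos=(0,0), heading=0, pen down
RT 270: heading 0 -> 90
RT 270: heading 90 -> 180
FD 13: (0,0) -> (-13,0) [heading=180, draw]
REPEAT 2 [
  -- iteration 1/2 --
  RT 270: heading 180 -> 270
  REPEAT 3 [
    -- iteration 1/3 --
    FD 8: (-13,0) -> (-13,-8) [heading=270, draw]
    FD 13: (-13,-8) -> (-13,-21) [heading=270, draw]
    -- iteration 2/3 --
    FD 8: (-13,-21) -> (-13,-29) [heading=270, draw]
    FD 13: (-13,-29) -> (-13,-42) [heading=270, draw]
    -- iteration 3/3 --
    FD 8: (-13,-42) -> (-13,-50) [heading=270, draw]
    FD 13: (-13,-50) -> (-13,-63) [heading=270, draw]
  ]
  -- iteration 2/2 --
  RT 270: heading 270 -> 0
  REPEAT 3 [
    -- iteration 1/3 --
    FD 8: (-13,-63) -> (-5,-63) [heading=0, draw]
    FD 13: (-5,-63) -> (8,-63) [heading=0, draw]
    -- iteration 2/3 --
    FD 8: (8,-63) -> (16,-63) [heading=0, draw]
    FD 13: (16,-63) -> (29,-63) [heading=0, draw]
    -- iteration 3/3 --
    FD 8: (29,-63) -> (37,-63) [heading=0, draw]
    FD 13: (37,-63) -> (50,-63) [heading=0, draw]
  ]
]
BK 16: (50,-63) -> (34,-63) [heading=0, draw]
RT 272: heading 0 -> 88
BK 18: (34,-63) -> (33.372,-80.989) [heading=88, draw]
PU: pen up
Final: pos=(33.372,-80.989), heading=88, 15 segment(s) drawn

Segment endpoints: x in {-13, -13, -13, -13, -13, -13, -13, -5, 0, 8, 16, 29, 33.372, 34, 37, 50}, y in {-80.989, -63, -63, -63, -63, -63, -63, -63, -50, -42, -29, -21, -8, 0, 0}
xmin=-13, ymin=-80.989, xmax=50, ymax=0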